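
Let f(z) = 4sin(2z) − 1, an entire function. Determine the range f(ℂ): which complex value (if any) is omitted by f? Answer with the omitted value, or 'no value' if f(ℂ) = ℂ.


Little Picard bounds the complement of f(ℂ) to at most one point.
sin is entire and surjective onto ℂ: for every w ∈ ℂ, sin(ζ) = w has a solution ζ ∈ ℂ (e.g., via the complex inverse arcsin). With ζ = 2z this gives z = ζ/(2). Then 4·sin(2z) takes every value in 4·ℂ = ℂ, and adding -1 is a bijection of ℂ. So f is surjective and omits no value. (Note: only on the real line is sin bounded by [−1, 1].)

Omitted value: no value.


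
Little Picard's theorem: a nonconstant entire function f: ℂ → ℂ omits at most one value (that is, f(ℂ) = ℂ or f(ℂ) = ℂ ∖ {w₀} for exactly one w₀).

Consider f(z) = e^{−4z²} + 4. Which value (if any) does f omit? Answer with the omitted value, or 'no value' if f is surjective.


Little Picard bounds the complement of f(ℂ) to at most one point.
The exponent g(z) = −4z² is a nonconstant polynomial, hence surjective onto ℂ. So e^{g(z)} takes every value in {e^w : w ∈ ℂ} = ℂ ∖ {0}. Adding 4 shifts the range to ℂ ∖ {4}. f omits exactly 4.

Omitted value: 4.


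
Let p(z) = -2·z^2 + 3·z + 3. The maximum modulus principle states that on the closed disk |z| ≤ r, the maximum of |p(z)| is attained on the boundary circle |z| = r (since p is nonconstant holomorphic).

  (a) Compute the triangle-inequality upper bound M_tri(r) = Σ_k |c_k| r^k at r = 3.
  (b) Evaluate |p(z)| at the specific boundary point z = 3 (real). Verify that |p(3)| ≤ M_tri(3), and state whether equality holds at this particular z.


Coefficients: c_0 = 3, c_1 = 3, c_2 = -2. Radius r = 3.
Part (a). Triangle bound: M_tri(r) = Σ_k |c_k| r^k
  = |3|·3^0 + |3|·3^1 + |-2|·3^2
  = 3 + 9 + 18 = 30.
This bounds M(r) := max_{|z|=r} |p(z)| from above; equality holds iff all terms c_k z^k can be made to align in phase at a single z on |z|=r.
Part (b). At z = 3 (real, on the circle |z| = r):
  p(3) = (3)·3^0 + (3)·3^1 + (-2)·3^2 = -6.
  |p(3)| = 6.
Check: |p(3)| = 6 ≤ 30 = M_tri(3). ✓ Equality does not hold at z = 3 (the coefficients have mixed signs, so the terms do not all align in phase there).

M_tri(3) = 30; |p(3)| = 6; equality at z=3: no.


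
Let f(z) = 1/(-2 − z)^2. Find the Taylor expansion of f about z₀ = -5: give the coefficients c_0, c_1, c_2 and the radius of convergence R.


Let w = z − z₀, so z = z₀ + w.
Then -2 − z = -2 − (z₀ + w) = (-2 − z₀) − w = 3 − w.
f(z) = 1/(3 − w)^2 = (1/(3)^2) · (1 − w/(3))^{−2}.
By the binomial series (1−u)^{−2} = Σ_{n≥0} C(n+1, 1) u^n for |u|<1, with u = w/(3):
  c_n = C(n+1, 1) / (3)^(n+2).
  c_0 = 1/(3)^2 = 1/9.
  c_1 = 2/(3)^3 = 2/27.
  c_2 = 3/(3)^4 = 1/27.
The series is valid for |w/d| < 1, i.e. |z − z₀| < |d|.
Radius of convergence: R = |-2 − z₀| = |3| = 3 (distance from z₀ to the singularity z = -2).

c_0 = 1/9, c_1 = 2/27, c_2 = 1/27; R = 3.


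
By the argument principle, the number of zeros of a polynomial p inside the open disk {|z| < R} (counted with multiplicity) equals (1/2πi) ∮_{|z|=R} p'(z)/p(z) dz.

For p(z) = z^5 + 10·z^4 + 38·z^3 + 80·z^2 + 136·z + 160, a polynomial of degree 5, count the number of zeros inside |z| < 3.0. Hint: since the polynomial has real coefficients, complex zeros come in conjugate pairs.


The zeros of p are: -4, (-3 + 1i), (-3 - 1i), (0 + 2i), (0 - 2i).
Their magnitudes are: 4, 3.162, 3.162, 2, 2.
Zeros with |z| < R = 3.0: (0 + 2i), (0 - 2i).
Count = 2.
By the argument principle, (1/2πi) ∮_{|z|=R} p'(z)/p(z) dz equals exactly this count.

Number of zeros inside |z| < 3.0: 2.


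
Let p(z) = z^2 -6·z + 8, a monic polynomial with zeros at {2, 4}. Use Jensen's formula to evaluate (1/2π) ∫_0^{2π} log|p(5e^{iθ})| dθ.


Zeros: 2, 4; r = 5.
Inside |z| < r: 2, 4. Outside (|z| ≥ r): ∅.
p(0) = 8, so log|p(0)| = log(8) = 2.0794.
Apply Jensen: I(r) = log|p(0)| + Σ_k log(r/|z_k|), summed over zeros inside |z| < r.
  log(r/|z_k|) for z_k = 2: log(5/2) = 0.9163
  log(r/|z_k|) for z_k = 4: log(5/4) = 0.2231
Sum over inside zeros: 1.1394.
I(r) = log|p(0)| + (inside sum) = 2.0794 + 1.1394 = 3.2189.
Closed form (all zeros inside, monic): I(r) = n·log(r) = 2·log(5) = 3.2189. ✓

I(r) ≈ 3.2189.


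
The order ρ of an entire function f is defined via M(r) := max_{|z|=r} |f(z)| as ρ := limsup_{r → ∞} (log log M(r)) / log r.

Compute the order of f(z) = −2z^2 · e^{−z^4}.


M(r) = max_{|z|=r} |-2|·|z|^2·|e^{−z^4}| = 2·r^2 · e^{1r^4} (the factors attain their maxima compatibly on |z|=r). Then log M(r) = log 2 + 2·log r + 1r^4, dominated by the last term, so log log M(r) ~ 4·log r. The polynomial factor -2z^2 contributes only a log r term and does not affect the order. ρ = 4.
Therefore ρ = 4.

Order ρ = 4.


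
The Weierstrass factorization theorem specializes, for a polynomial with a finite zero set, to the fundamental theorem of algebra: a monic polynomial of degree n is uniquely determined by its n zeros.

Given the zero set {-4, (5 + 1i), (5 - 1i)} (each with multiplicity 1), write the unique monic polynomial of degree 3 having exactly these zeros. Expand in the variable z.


The polynomial is p(z) = ∏_{α ∈ S} (z − α), where S = {-4, (5 + 1i), (5 - 1i)}.
Expanding the product yields: p(z) = z^3 -6·z^2 -14·z + 104.
Note conjugate pairs combine to real quadratics: (z − (5+1i))(z − (5−1i)) = z² − 10z + 26.
The resulting polynomial has degree 3 and real coefficients as required.

p(z) = z^3 -6·z^2 -14·z + 104.


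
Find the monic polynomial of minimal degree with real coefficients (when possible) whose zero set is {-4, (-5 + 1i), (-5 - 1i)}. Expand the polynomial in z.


The polynomial is p(z) = ∏_{α ∈ S} (z − α), where S = {-4, (-5 + 1i), (-5 - 1i)}.
Expanding the product yields: p(z) = z^3 + 14·z^2 + 66·z + 104.
Note conjugate pairs combine to real quadratics: (z − (-5+1i))(z − (-5−1i)) = z² + 10z + 26.
The resulting polynomial has degree 3 and real coefficients as required.

p(z) = z^3 + 14·z^2 + 66·z + 104.


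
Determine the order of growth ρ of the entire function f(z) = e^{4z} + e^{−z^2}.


Each summand is entire of order 1 and 2 respectively (as in the single-exponential case). The order of a sum is at most the max of the orders, so ρ ≤ 2. For the lower bound: on |z|=r choose arg z so that -1z^2 is real positive; then |e^{-1z^2}| = e^{1r^2} while |e^{4z}| ≤ e^{4r^1} = o(e^{1r^2}). So |f| ≥ e^{1r^2}(1 − o(1)) and ρ ≥ 2. Hence ρ = max(1, 2) = 2.
Therefore ρ = 2.

Order ρ = 2.


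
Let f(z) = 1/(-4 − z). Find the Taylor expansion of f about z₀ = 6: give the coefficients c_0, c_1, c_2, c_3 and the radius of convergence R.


Let w = z − z₀, so z = z₀ + w.
Then -4 − z = -4 − (z₀ + w) = (-4 − z₀) − w = -10 − w.
f(z) = 1/(-10 − w) = (1/(-10)) · 1/(1 − w/(-10)) = Σ_{n≥0} w^n / (-10)^(n+1).
So c_n = 1/(-10)^(n+1):
  c_0 = 1/(-10)^1 = -1/10.
  c_1 = 1/(-10)^2 = 1/100.
  c_2 = 1/(-10)^3 = -1/1000.
  c_3 = 1/(-10)^4 = 1/10000.
The series is valid for |w/d| < 1, i.e. |z − z₀| < |d|.
Radius of convergence: R = |-4 − z₀| = |-10| = 10 (distance from z₀ to the singularity z = -4).

c_0 = -1/10, c_1 = 1/100, c_2 = -1/1000, c_3 = 1/10000; R = 10.


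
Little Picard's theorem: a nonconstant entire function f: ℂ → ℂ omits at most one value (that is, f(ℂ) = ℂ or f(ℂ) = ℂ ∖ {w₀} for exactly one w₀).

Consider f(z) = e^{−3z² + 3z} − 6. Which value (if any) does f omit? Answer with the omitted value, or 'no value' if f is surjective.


Little Picard bounds the complement of f(ℂ) to at most one point.
The exponent g(z) = −3z² + 3z is a nonconstant polynomial, hence surjective onto ℂ. So e^{g(z)} takes every value in {e^w : w ∈ ℂ} = ℂ ∖ {0}. Adding -6 shifts the range to ℂ ∖ {-6}. f omits exactly -6.

Omitted value: -6.


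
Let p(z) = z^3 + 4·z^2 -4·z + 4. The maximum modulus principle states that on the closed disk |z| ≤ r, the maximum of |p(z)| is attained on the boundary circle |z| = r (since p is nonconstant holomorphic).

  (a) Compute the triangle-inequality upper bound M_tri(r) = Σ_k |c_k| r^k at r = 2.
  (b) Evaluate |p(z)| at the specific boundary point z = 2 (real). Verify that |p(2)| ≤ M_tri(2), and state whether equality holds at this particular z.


Coefficients: c_0 = 4, c_1 = -4, c_2 = 4, c_3 = 1. Radius r = 2.
Part (a). Triangle bound: M_tri(r) = Σ_k |c_k| r^k
  = |4|·2^0 + |-4|·2^1 + |4|·2^2 + |1|·2^3
  = 4 + 8 + 16 + 8 = 36.
This bounds M(r) := max_{|z|=r} |p(z)| from above; equality holds iff all terms c_k z^k can be made to align in phase at a single z on |z|=r.
Part (b). At z = 2 (real, on the circle |z| = r):
  p(2) = (4)·2^0 + (-4)·2^1 + (4)·2^2 + (1)·2^3 = 20.
  |p(2)| = 20.
Check: |p(2)| = 20 ≤ 36 = M_tri(2). ✓ Equality does not hold at z = 2 (the coefficients have mixed signs, so the terms do not all align in phase there).

M_tri(2) = 36; |p(2)| = 20; equality at z=2: no.


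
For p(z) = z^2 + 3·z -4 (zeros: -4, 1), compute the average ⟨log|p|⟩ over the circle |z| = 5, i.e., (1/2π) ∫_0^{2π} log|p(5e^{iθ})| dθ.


Zeros: -4, 1; r = 5.
Inside |z| < r: -4, 1. Outside (|z| ≥ r): ∅.
p(0) = -4, so log|p(0)| = log(4) = 1.3863.
Apply Jensen: I(r) = log|p(0)| + Σ_k log(r/|z_k|), summed over zeros inside |z| < r.
  log(r/|z_k|) for z_k = -4: log(5/4) = 0.2231
  log(r/|z_k|) for z_k = 1: log(5/1) = 1.6094
Sum over inside zeros: 1.8326.
I(r) = log|p(0)| + (inside sum) = 1.3863 + 1.8326 = 3.2189.
Closed form (all zeros inside, monic): I(r) = n·log(r) = 2·log(5) = 3.2189. ✓

I(r) ≈ 3.2189.


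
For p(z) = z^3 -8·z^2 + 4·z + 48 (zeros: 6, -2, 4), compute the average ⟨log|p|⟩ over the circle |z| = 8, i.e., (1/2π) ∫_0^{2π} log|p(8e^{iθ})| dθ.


Zeros: -2, 4, 6; r = 8.
Inside |z| < r: -2, 4, 6. Outside (|z| ≥ r): ∅.
p(0) = 48, so log|p(0)| = log(48) = 3.8712.
Apply Jensen: I(r) = log|p(0)| + Σ_k log(r/|z_k|), summed over zeros inside |z| < r.
  log(r/|z_k|) for z_k = 6: log(8/6) = 0.2877
  log(r/|z_k|) for z_k = -2: log(8/2) = 1.3863
  log(r/|z_k|) for z_k = 4: log(8/4) = 0.6931
Sum over inside zeros: 2.3671.
I(r) = log|p(0)| + (inside sum) = 3.8712 + 2.3671 = 6.2383.
Closed form (all zeros inside, monic): I(r) = n·log(r) = 3·log(8) = 6.2383. ✓

I(r) ≈ 6.2383.


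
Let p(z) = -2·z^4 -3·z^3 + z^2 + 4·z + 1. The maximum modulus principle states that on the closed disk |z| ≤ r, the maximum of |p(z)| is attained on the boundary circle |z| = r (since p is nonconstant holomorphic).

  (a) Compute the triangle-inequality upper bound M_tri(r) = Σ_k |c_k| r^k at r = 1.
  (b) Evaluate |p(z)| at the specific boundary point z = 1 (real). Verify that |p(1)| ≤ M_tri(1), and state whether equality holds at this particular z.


Coefficients: c_0 = 1, c_1 = 4, c_2 = 1, c_3 = -3, c_4 = -2. Radius r = 1.
Part (a). Triangle bound: M_tri(r) = Σ_k |c_k| r^k
  = |1|·1^0 + |4|·1^1 + |1|·1^2 + |-3|·1^3 + |-2|·1^4
  = 1 + 4 + 1 + 3 + 2 = 11.
This bounds M(r) := max_{|z|=r} |p(z)| from above; equality holds iff all terms c_k z^k can be made to align in phase at a single z on |z|=r.
Part (b). At z = 1 (real, on the circle |z| = r):
  p(1) = (1)·1^0 + (4)·1^1 + (1)·1^2 + (-3)·1^3 + (-2)·1^4 = 1.
  |p(1)| = 1.
Check: |p(1)| = 1 ≤ 11 = M_tri(1). ✓ Equality does not hold at z = 1 (the coefficients have mixed signs, so the terms do not all align in phase there).

M_tri(1) = 11; |p(1)| = 1; equality at z=1: no.


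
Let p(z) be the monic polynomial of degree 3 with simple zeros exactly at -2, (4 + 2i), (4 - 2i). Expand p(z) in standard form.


The polynomial is p(z) = ∏_{α ∈ S} (z − α), where S = {-2, (4 + 2i), (4 - 2i)}.
Expanding the product yields: p(z) = z^3 -6·z^2 + 4·z + 40.
Note conjugate pairs combine to real quadratics: (z − (4+2i))(z − (4−2i)) = z² − 8z + 20.
The resulting polynomial has degree 3 and real coefficients as required.

p(z) = z^3 -6·z^2 + 4·z + 40.


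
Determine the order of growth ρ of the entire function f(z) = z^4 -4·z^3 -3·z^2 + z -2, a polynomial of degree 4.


|f(z)| ≤ Σ|c_k|·r^k = O(r^4) as r → ∞. Polynomial growth is O(e^{r^ε}) for every ε > 0 (since r^4/e^{r^ε} → 0), so ρ ≤ ε for all ε > 0, i.e. ρ = 0. Every nonconstant polynomial has order 0.
Therefore ρ = 0.

Order ρ = 0.


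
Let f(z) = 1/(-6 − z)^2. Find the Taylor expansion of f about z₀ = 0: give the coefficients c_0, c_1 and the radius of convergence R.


Let w = z − z₀, so z = z₀ + w.
Then -6 − z = -6 − (z₀ + w) = (-6 − z₀) − w = -6 − w.
f(z) = 1/(-6 − w)^2 = (1/(-6)^2) · (1 − w/(-6))^{−2}.
By the binomial series (1−u)^{−2} = Σ_{n≥0} C(n+1, 1) u^n for |u|<1, with u = w/(-6):
  c_n = C(n+1, 1) / (-6)^(n+2).
  c_0 = 1/(-6)^2 = 1/36.
  c_1 = 2/(-6)^3 = -1/108.
The series is valid for |w/d| < 1, i.e. |z − z₀| < |d|.
Radius of convergence: R = |-6 − z₀| = |-6| = 6 (distance from z₀ to the singularity z = -6).

c_0 = 1/36, c_1 = -1/108; R = 6.


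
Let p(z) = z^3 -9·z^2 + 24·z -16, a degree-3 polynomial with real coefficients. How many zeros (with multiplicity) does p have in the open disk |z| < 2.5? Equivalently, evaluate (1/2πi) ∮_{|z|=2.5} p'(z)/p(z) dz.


The zeros of p are: 4, 1, 4.
Their magnitudes are: 4, 1, 4.
Zeros with |z| < R = 2.5: 1.
Count = 1.
By the argument principle, (1/2πi) ∮_{|z|=R} p'(z)/p(z) dz equals exactly this count.

Number of zeros inside |z| < 2.5: 1.


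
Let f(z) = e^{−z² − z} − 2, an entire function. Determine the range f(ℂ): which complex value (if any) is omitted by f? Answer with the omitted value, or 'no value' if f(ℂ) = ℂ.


Little Picard bounds the complement of f(ℂ) to at most one point.
The exponent g(z) = −z² − z is a nonconstant polynomial, hence surjective onto ℂ. So e^{g(z)} takes every value in {e^w : w ∈ ℂ} = ℂ ∖ {0}. Adding -2 shifts the range to ℂ ∖ {-2}. f omits exactly -2.

Omitted value: -2.


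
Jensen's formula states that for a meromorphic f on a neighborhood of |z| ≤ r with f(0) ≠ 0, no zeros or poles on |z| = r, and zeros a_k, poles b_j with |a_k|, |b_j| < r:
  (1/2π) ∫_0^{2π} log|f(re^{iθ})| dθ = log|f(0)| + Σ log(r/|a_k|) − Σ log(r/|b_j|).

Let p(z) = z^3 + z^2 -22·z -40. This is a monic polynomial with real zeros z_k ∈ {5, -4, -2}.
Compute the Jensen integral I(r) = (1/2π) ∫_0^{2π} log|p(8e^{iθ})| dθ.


Zeros: -4, -2, 5; r = 8.
Inside |z| < r: -4, -2, 5. Outside (|z| ≥ r): ∅.
p(0) = -40, so log|p(0)| = log(40) = 3.6889.
Apply Jensen: I(r) = log|p(0)| + Σ_k log(r/|z_k|), summed over zeros inside |z| < r.
  log(r/|z_k|) for z_k = 5: log(8/5) = 0.4700
  log(r/|z_k|) for z_k = -4: log(8/4) = 0.6931
  log(r/|z_k|) for z_k = -2: log(8/2) = 1.3863
Sum over inside zeros: 2.5494.
I(r) = log|p(0)| + (inside sum) = 3.6889 + 2.5494 = 6.2383.
Closed form (all zeros inside, monic): I(r) = n·log(r) = 3·log(8) = 6.2383. ✓

I(r) ≈ 6.2383.


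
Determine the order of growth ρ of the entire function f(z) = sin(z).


sin(w) is a linear combination of e^{iw} and e^{−iw} (or e^w, e^{−w} in the hyperbolic case), so |sin(w)| ≤ e^{|w|}. With w = z, |w| ≤ 1|z| + 0 = 1r + 0 on |z| = r, giving M(r) ≤ e^{1r + 0}, so ρ ≤ 1. On a suitable ray (z = it for sin/cos; z = t for sinh/cosh, t real → ∞), |sin(z)| grows like e^{1|t|}/2, so ρ ≥ 1. Hence ρ = 1.
Therefore ρ = 1.

Order ρ = 1.


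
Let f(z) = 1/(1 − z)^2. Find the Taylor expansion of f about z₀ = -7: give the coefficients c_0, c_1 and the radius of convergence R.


Let w = z − z₀, so z = z₀ + w.
Then 1 − z = 1 − (z₀ + w) = (1 − z₀) − w = 8 − w.
f(z) = 1/(8 − w)^2 = (1/(8)^2) · (1 − w/(8))^{−2}.
By the binomial series (1−u)^{−2} = Σ_{n≥0} C(n+1, 1) u^n for |u|<1, with u = w/(8):
  c_n = C(n+1, 1) / (8)^(n+2).
  c_0 = 1/(8)^2 = 1/64.
  c_1 = 2/(8)^3 = 1/256.
The series is valid for |w/d| < 1, i.e. |z − z₀| < |d|.
Radius of convergence: R = |1 − z₀| = |8| = 8 (distance from z₀ to the singularity z = 1).

c_0 = 1/64, c_1 = 1/256; R = 8.


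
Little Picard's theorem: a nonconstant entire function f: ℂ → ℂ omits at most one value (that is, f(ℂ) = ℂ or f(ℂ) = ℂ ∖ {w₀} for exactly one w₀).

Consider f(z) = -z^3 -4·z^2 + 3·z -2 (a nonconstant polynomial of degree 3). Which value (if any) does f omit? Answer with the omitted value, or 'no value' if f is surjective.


Little Picard bounds the complement of f(ℂ) to at most one point.
For every w ∈ ℂ, the equation p(z) − w = 0 is a nonconstant polynomial in z and hence has at least one root by the fundamental theorem of algebra. So p is surjective onto ℂ, omitting no value.

Omitted value: no value.


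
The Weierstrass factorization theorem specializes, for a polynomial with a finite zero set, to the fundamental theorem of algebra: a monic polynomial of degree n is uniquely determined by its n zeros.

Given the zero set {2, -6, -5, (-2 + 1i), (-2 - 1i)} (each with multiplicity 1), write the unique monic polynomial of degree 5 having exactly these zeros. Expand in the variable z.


The polynomial is p(z) = ∏_{α ∈ S} (z − α), where S = {2, -6, -5, (-2 + 1i), (-2 - 1i)}.
Expanding the product yields: p(z) = z^5 + 13·z^4 + 49·z^3 + 17·z^2 -200·z -300.
Note conjugate pairs combine to real quadratics: (z − (-2+1i))(z − (-2−1i)) = z² + 4z + 5.
The resulting polynomial has degree 5 and real coefficients as required.

p(z) = z^5 + 13·z^4 + 49·z^3 + 17·z^2 -200·z -300.


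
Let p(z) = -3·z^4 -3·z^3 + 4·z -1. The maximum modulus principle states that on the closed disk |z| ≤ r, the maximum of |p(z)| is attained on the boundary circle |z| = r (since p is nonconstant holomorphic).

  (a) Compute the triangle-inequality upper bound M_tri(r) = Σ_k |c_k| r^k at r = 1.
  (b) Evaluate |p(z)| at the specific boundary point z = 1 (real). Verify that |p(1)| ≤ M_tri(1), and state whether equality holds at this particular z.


Coefficients: c_0 = -1, c_1 = 4, c_2 = 0, c_3 = -3, c_4 = -3. Radius r = 1.
Part (a). Triangle bound: M_tri(r) = Σ_k |c_k| r^k
  = |-1|·1^0 + |4|·1^1 + |0|·1^2 + |-3|·1^3 + |-3|·1^4
  = 1 + 4 + 0 + 3 + 3 = 11.
This bounds M(r) := max_{|z|=r} |p(z)| from above; equality holds iff all terms c_k z^k can be made to align in phase at a single z on |z|=r.
Part (b). At z = 1 (real, on the circle |z| = r):
  p(1) = (-1)·1^0 + (4)·1^1 + (0)·1^2 + (-3)·1^3 + (-3)·1^4 = -3.
  |p(1)| = 3.
Check: |p(1)| = 3 ≤ 11 = M_tri(1). ✓ Equality does not hold at z = 1 (the coefficients have mixed signs, so the terms do not all align in phase there).

M_tri(1) = 11; |p(1)| = 3; equality at z=1: no.


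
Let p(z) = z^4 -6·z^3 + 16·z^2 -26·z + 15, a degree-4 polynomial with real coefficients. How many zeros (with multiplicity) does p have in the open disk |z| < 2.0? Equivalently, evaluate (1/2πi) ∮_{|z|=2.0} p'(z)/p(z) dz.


The zeros of p are: (1 + 2i), (1 - 2i), 3, 1.
Their magnitudes are: 2.236, 2.236, 3, 1.
Zeros with |z| < R = 2.0: 1.
Count = 1.
By the argument principle, (1/2πi) ∮_{|z|=R} p'(z)/p(z) dz equals exactly this count.

Number of zeros inside |z| < 2.0: 1.


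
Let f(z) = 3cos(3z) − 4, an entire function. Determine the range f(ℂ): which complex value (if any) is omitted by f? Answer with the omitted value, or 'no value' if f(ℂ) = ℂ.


Little Picard bounds the complement of f(ℂ) to at most one point.
cos is entire and surjective onto ℂ: for every w ∈ ℂ, cos(ζ) = w has a solution ζ ∈ ℂ (e.g., via the complex inverse arccos). With ζ = 3z this gives z = ζ/(3). Then 3·cos(3z) takes every value in 3·ℂ = ℂ, and adding -4 is a bijection of ℂ. So f is surjective and omits no value. (Note: only on the real line is cos bounded by [−1, 1].)

Omitted value: no value.


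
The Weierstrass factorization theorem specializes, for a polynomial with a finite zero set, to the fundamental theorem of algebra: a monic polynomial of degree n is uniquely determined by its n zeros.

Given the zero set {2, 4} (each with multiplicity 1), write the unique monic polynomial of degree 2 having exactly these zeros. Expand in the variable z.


The polynomial is p(z) = ∏_{α ∈ S} (z − α), where S = {2, 4}.
Expanding the product yields: p(z) = z^2 -6·z + 8.
The resulting polynomial has degree 2 and real coefficients as required.

p(z) = z^2 -6·z + 8.


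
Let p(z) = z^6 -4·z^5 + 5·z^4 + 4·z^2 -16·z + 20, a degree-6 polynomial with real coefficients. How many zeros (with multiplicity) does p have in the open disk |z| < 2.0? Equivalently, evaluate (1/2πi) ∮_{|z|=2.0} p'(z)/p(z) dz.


The zeros of p are: (2 + 1i), (2 - 1i), (-1 + 1i), (-1 - 1i), (1 + 1i), (1 - 1i).
Their magnitudes are: 2.236, 2.236, 1.414, 1.414, 1.414, 1.414.
Zeros with |z| < R = 2.0: (-1 + 1i), (-1 - 1i), (1 + 1i), (1 - 1i).
Count = 4.
By the argument principle, (1/2πi) ∮_{|z|=R} p'(z)/p(z) dz equals exactly this count.

Number of zeros inside |z| < 2.0: 4.


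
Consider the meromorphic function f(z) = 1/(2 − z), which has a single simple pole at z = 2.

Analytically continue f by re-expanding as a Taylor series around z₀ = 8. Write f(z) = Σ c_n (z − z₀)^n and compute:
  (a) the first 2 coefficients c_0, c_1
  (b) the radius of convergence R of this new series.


Let w = z − z₀, so z = z₀ + w.
Then 2 − z = 2 − (z₀ + w) = (2 − z₀) − w = -6 − w.
f(z) = 1/(-6 − w) = (1/(-6)) · 1/(1 − w/(-6)) = Σ_{n≥0} w^n / (-6)^(n+1).
So c_n = 1/(-6)^(n+1):
  c_0 = 1/(-6)^1 = -1/6.
  c_1 = 1/(-6)^2 = 1/36.
The series is valid for |w/d| < 1, i.e. |z − z₀| < |d|.
Radius of convergence: R = |2 − z₀| = |-6| = 6 (distance from z₀ to the singularity z = 2).

c_0 = -1/6, c_1 = 1/36; R = 6.


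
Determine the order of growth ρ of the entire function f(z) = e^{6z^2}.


|e^{6z^2}| = e^{Re(6·z^2) + 0} ≤ e^{6|z|^2 + 0} = e^{6r^2 + 0} on |z| = r, so ρ ≤ 2. Choosing z on |z|=r so that 6·z^2 is real positive (always possible by picking arg z appropriately) gives |f(z)| = e^{6r^2 + 0}, matching the bound. The additive constant 0 does not affect log log M(r) ~ 2·log r. Hence ρ = 2.
Therefore ρ = 2.

Order ρ = 2.


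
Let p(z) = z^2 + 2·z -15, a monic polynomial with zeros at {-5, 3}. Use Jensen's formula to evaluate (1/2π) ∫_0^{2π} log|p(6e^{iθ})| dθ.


Zeros: -5, 3; r = 6.
Inside |z| < r: -5, 3. Outside (|z| ≥ r): ∅.
p(0) = -15, so log|p(0)| = log(15) = 2.7081.
Apply Jensen: I(r) = log|p(0)| + Σ_k log(r/|z_k|), summed over zeros inside |z| < r.
  log(r/|z_k|) for z_k = -5: log(6/5) = 0.1823
  log(r/|z_k|) for z_k = 3: log(6/3) = 0.6931
Sum over inside zeros: 0.8755.
I(r) = log|p(0)| + (inside sum) = 2.7081 + 0.8755 = 3.5835.
Closed form (all zeros inside, monic): I(r) = n·log(r) = 2·log(6) = 3.5835. ✓

I(r) ≈ 3.5835.


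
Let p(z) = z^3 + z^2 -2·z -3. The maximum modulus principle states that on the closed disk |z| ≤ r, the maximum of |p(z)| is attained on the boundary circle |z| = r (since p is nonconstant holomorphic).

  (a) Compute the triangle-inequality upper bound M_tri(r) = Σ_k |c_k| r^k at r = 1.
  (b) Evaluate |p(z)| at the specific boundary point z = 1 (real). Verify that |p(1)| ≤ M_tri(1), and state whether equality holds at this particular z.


Coefficients: c_0 = -3, c_1 = -2, c_2 = 1, c_3 = 1. Radius r = 1.
Part (a). Triangle bound: M_tri(r) = Σ_k |c_k| r^k
  = |-3|·1^0 + |-2|·1^1 + |1|·1^2 + |1|·1^3
  = 3 + 2 + 1 + 1 = 7.
This bounds M(r) := max_{|z|=r} |p(z)| from above; equality holds iff all terms c_k z^k can be made to align in phase at a single z on |z|=r.
Part (b). At z = 1 (real, on the circle |z| = r):
  p(1) = (-3)·1^0 + (-2)·1^1 + (1)·1^2 + (1)·1^3 = -3.
  |p(1)| = 3.
Check: |p(1)| = 3 ≤ 7 = M_tri(1). ✓ Equality does not hold at z = 1 (the coefficients have mixed signs, so the terms do not all align in phase there).

M_tri(1) = 7; |p(1)| = 3; equality at z=1: no.


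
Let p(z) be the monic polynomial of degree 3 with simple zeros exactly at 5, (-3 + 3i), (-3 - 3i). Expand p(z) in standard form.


The polynomial is p(z) = ∏_{α ∈ S} (z − α), where S = {5, (-3 + 3i), (-3 - 3i)}.
Expanding the product yields: p(z) = z^3 + z^2 -12·z -90.
Note conjugate pairs combine to real quadratics: (z − (-3+3i))(z − (-3−3i)) = z² + 6z + 18.
The resulting polynomial has degree 3 and real coefficients as required.

p(z) = z^3 + z^2 -12·z -90.


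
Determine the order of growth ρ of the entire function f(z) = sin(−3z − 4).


sin(w) is a linear combination of e^{iw} and e^{−iw} (or e^w, e^{−w} in the hyperbolic case), so |sin(w)| ≤ e^{|w|}. With w = −3z − 4, |w| ≤ 3|z| + 4 = 3r + 4 on |z| = r, giving M(r) ≤ e^{3r + 4}, so ρ ≤ 1. On a suitable ray (z = it for sin/cos; z = t for sinh/cosh, t real → ∞), |sin(−3z − 4)| grows like e^{3|t|}/2, so ρ ≥ 1. Hence ρ = 1.
Therefore ρ = 1.

Order ρ = 1.


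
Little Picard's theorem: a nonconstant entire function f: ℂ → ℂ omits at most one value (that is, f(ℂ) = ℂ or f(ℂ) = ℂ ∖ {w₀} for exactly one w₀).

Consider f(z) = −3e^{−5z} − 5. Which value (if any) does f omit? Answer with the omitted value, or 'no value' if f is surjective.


Little Picard bounds the complement of f(ℂ) to at most one point.
e^{−5z} is never zero on ℂ, so -3·e^{−5z} takes every value in ℂ ∖ {0}. Adding -5 shifts the range to ℂ ∖ {-5}. Thus f omits exactly the value -5.

Omitted value: -5.


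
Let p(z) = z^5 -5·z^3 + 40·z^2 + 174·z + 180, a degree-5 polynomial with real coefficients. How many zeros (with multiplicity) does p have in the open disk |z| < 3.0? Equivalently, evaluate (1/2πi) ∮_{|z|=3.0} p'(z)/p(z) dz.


The zeros of p are: (3 + 3i), (3 - 3i), -2, (-2 + 1i), (-2 - 1i).
Their magnitudes are: 4.243, 4.243, 2, 2.236, 2.236.
Zeros with |z| < R = 3.0: -2, (-2 + 1i), (-2 - 1i).
Count = 3.
By the argument principle, (1/2πi) ∮_{|z|=R} p'(z)/p(z) dz equals exactly this count.

Number of zeros inside |z| < 3.0: 3.


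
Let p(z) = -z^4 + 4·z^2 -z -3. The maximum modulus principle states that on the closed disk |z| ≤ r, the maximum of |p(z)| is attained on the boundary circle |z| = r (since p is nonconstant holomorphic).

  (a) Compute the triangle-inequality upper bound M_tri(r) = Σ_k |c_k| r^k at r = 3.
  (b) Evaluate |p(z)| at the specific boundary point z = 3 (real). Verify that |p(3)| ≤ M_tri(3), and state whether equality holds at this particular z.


Coefficients: c_0 = -3, c_1 = -1, c_2 = 4, c_3 = 0, c_4 = -1. Radius r = 3.
Part (a). Triangle bound: M_tri(r) = Σ_k |c_k| r^k
  = |-3|·3^0 + |-1|·3^1 + |4|·3^2 + |0|·3^3 + |-1|·3^4
  = 3 + 3 + 36 + 0 + 81 = 123.
This bounds M(r) := max_{|z|=r} |p(z)| from above; equality holds iff all terms c_k z^k can be made to align in phase at a single z on |z|=r.
Part (b). At z = 3 (real, on the circle |z| = r):
  p(3) = (-3)·3^0 + (-1)·3^1 + (4)·3^2 + (0)·3^3 + (-1)·3^4 = -51.
  |p(3)| = 51.
Check: |p(3)| = 51 ≤ 123 = M_tri(3). ✓ Equality does not hold at z = 3 (the coefficients have mixed signs, so the terms do not all align in phase there).

M_tri(3) = 123; |p(3)| = 51; equality at z=3: no.


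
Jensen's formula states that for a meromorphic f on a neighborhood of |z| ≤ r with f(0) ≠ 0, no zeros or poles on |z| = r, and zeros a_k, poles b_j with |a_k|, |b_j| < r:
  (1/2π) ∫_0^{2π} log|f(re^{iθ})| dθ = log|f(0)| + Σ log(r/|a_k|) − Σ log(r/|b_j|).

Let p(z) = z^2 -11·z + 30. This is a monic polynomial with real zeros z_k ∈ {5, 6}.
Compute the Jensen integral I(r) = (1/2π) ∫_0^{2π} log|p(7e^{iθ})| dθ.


Zeros: 5, 6; r = 7.
Inside |z| < r: 5, 6. Outside (|z| ≥ r): ∅.
p(0) = 30, so log|p(0)| = log(30) = 3.4012.
Apply Jensen: I(r) = log|p(0)| + Σ_k log(r/|z_k|), summed over zeros inside |z| < r.
  log(r/|z_k|) for z_k = 5: log(7/5) = 0.3365
  log(r/|z_k|) for z_k = 6: log(7/6) = 0.1542
Sum over inside zeros: 0.4906.
I(r) = log|p(0)| + (inside sum) = 3.4012 + 0.4906 = 3.8918.
Closed form (all zeros inside, monic): I(r) = n·log(r) = 2·log(7) = 3.8918. ✓

I(r) ≈ 3.8918.


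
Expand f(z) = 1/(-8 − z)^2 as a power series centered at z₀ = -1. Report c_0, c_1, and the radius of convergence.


Let w = z − z₀, so z = z₀ + w.
Then -8 − z = -8 − (z₀ + w) = (-8 − z₀) − w = -7 − w.
f(z) = 1/(-7 − w)^2 = (1/(-7)^2) · (1 − w/(-7))^{−2}.
By the binomial series (1−u)^{−2} = Σ_{n≥0} C(n+1, 1) u^n for |u|<1, with u = w/(-7):
  c_n = C(n+1, 1) / (-7)^(n+2).
  c_0 = 1/(-7)^2 = 1/49.
  c_1 = 2/(-7)^3 = -2/343.
The series is valid for |w/d| < 1, i.e. |z − z₀| < |d|.
Radius of convergence: R = |-8 − z₀| = |-7| = 7 (distance from z₀ to the singularity z = -8).

c_0 = 1/49, c_1 = -2/343; R = 7.


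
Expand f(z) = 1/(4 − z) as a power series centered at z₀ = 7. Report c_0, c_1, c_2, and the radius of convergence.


Let w = z − z₀, so z = z₀ + w.
Then 4 − z = 4 − (z₀ + w) = (4 − z₀) − w = -3 − w.
f(z) = 1/(-3 − w) = (1/(-3)) · 1/(1 − w/(-3)) = Σ_{n≥0} w^n / (-3)^(n+1).
So c_n = 1/(-3)^(n+1):
  c_0 = 1/(-3)^1 = -1/3.
  c_1 = 1/(-3)^2 = 1/9.
  c_2 = 1/(-3)^3 = -1/27.
The series is valid for |w/d| < 1, i.e. |z − z₀| < |d|.
Radius of convergence: R = |4 − z₀| = |-3| = 3 (distance from z₀ to the singularity z = 4).

c_0 = -1/3, c_1 = 1/9, c_2 = -1/27; R = 3.


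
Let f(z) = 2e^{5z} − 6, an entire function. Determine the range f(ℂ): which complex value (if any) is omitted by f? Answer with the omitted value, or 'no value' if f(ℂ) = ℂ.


Little Picard bounds the complement of f(ℂ) to at most one point.
e^{5z} is never zero on ℂ, so 2·e^{5z} takes every value in ℂ ∖ {0}. Adding -6 shifts the range to ℂ ∖ {-6}. Thus f omits exactly the value -6.

Omitted value: -6.


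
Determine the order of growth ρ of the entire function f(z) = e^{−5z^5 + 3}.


|e^{−5z^5 + 3}| = e^{Re(-5·z^5) + 3} ≤ e^{5|z|^5 + 3} = e^{5r^5 + 3} on |z| = r, so ρ ≤ 5. Choosing z on |z|=r so that -5·z^5 is real positive (always possible by picking arg z appropriately) gives |f(z)| = e^{5r^5 + 3}, matching the bound. The additive constant 3 does not affect log log M(r) ~ 5·log r. Hence ρ = 5.
Therefore ρ = 5.

Order ρ = 5.


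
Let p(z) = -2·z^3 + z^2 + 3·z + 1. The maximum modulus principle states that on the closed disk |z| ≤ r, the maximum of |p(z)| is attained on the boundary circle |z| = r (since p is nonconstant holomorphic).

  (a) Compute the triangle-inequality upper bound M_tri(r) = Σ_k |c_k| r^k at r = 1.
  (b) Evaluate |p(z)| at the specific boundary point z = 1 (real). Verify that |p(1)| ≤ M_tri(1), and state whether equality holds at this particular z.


Coefficients: c_0 = 1, c_1 = 3, c_2 = 1, c_3 = -2. Radius r = 1.
Part (a). Triangle bound: M_tri(r) = Σ_k |c_k| r^k
  = |1|·1^0 + |3|·1^1 + |1|·1^2 + |-2|·1^3
  = 1 + 3 + 1 + 2 = 7.
This bounds M(r) := max_{|z|=r} |p(z)| from above; equality holds iff all terms c_k z^k can be made to align in phase at a single z on |z|=r.
Part (b). At z = 1 (real, on the circle |z| = r):
  p(1) = (1)·1^0 + (3)·1^1 + (1)·1^2 + (-2)·1^3 = 3.
  |p(1)| = 3.
Check: |p(1)| = 3 ≤ 7 = M_tri(1). ✓ Equality does not hold at z = 1 (the coefficients have mixed signs, so the terms do not all align in phase there).

M_tri(1) = 7; |p(1)| = 3; equality at z=1: no.


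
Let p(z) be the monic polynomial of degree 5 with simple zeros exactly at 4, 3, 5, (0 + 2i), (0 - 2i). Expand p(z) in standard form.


The polynomial is p(z) = ∏_{α ∈ S} (z − α), where S = {4, 3, 5, (0 + 2i), (0 - 2i)}.
Expanding the product yields: p(z) = z^5 -12·z^4 + 51·z^3 -108·z^2 + 188·z -240.
Note conjugate pairs combine to real quadratics: (z − (0+2i))(z − (0−2i)) = z² + 4.
The resulting polynomial has degree 5 and real coefficients as required.

p(z) = z^5 -12·z^4 + 51·z^3 -108·z^2 + 188·z -240.


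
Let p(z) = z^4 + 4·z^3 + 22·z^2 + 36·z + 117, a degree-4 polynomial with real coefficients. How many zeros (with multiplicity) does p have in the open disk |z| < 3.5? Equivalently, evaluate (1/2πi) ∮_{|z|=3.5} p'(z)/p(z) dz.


The zeros of p are: (-2 + 3i), (-2 - 3i), (0 + 3i), (0 - 3i).
Their magnitudes are: 3.606, 3.606, 3, 3.
Zeros with |z| < R = 3.5: (0 + 3i), (0 - 3i).
Count = 2.
By the argument principle, (1/2πi) ∮_{|z|=R} p'(z)/p(z) dz equals exactly this count.

Number of zeros inside |z| < 3.5: 2.


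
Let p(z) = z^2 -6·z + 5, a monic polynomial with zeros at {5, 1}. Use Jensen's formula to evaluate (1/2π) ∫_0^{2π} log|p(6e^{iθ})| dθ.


Zeros: 1, 5; r = 6.
Inside |z| < r: 1, 5. Outside (|z| ≥ r): ∅.
p(0) = 5, so log|p(0)| = log(5) = 1.6094.
Apply Jensen: I(r) = log|p(0)| + Σ_k log(r/|z_k|), summed over zeros inside |z| < r.
  log(r/|z_k|) for z_k = 5: log(6/5) = 0.1823
  log(r/|z_k|) for z_k = 1: log(6/1) = 1.7918
Sum over inside zeros: 1.9741.
I(r) = log|p(0)| + (inside sum) = 1.6094 + 1.9741 = 3.5835.
Closed form (all zeros inside, monic): I(r) = n·log(r) = 2·log(6) = 3.5835. ✓

I(r) ≈ 3.5835.


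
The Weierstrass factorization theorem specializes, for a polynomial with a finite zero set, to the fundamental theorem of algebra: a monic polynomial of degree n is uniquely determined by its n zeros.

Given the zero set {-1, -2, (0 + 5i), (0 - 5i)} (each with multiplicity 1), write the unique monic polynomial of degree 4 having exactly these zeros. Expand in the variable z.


The polynomial is p(z) = ∏_{α ∈ S} (z − α), where S = {-1, -2, (0 + 5i), (0 - 5i)}.
Expanding the product yields: p(z) = z^4 + 3·z^3 + 27·z^2 + 75·z + 50.
Note conjugate pairs combine to real quadratics: (z − (0+5i))(z − (0−5i)) = z² + 25.
The resulting polynomial has degree 4 and real coefficients as required.

p(z) = z^4 + 3·z^3 + 27·z^2 + 75·z + 50.


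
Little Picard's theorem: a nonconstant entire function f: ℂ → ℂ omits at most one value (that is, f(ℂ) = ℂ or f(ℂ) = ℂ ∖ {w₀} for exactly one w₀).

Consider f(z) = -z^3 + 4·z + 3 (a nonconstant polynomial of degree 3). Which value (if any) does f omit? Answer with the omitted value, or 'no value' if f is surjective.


Little Picard bounds the complement of f(ℂ) to at most one point.
For every w ∈ ℂ, the equation p(z) − w = 0 is a nonconstant polynomial in z and hence has at least one root by the fundamental theorem of algebra. So p is surjective onto ℂ, omitting no value.

Omitted value: no value.


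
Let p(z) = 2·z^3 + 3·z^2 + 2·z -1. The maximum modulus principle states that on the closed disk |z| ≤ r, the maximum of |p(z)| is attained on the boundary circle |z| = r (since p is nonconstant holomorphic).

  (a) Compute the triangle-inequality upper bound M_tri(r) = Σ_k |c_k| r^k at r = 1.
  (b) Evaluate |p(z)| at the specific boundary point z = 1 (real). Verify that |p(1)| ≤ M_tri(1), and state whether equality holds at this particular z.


Coefficients: c_0 = -1, c_1 = 2, c_2 = 3, c_3 = 2. Radius r = 1.
Part (a). Triangle bound: M_tri(r) = Σ_k |c_k| r^k
  = |-1|·1^0 + |2|·1^1 + |3|·1^2 + |2|·1^3
  = 1 + 2 + 3 + 2 = 8.
This bounds M(r) := max_{|z|=r} |p(z)| from above; equality holds iff all terms c_k z^k can be made to align in phase at a single z on |z|=r.
Part (b). At z = 1 (real, on the circle |z| = r):
  p(1) = (-1)·1^0 + (2)·1^1 + (3)·1^2 + (2)·1^3 = 6.
  |p(1)| = 6.
Check: |p(1)| = 6 ≤ 8 = M_tri(1). ✓ Equality does not hold at z = 1 (the coefficients have mixed signs, so the terms do not all align in phase there).

M_tri(1) = 8; |p(1)| = 6; equality at z=1: no.


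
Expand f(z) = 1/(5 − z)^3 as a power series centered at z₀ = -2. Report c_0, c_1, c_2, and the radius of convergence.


Let w = z − z₀, so z = z₀ + w.
Then 5 − z = 5 − (z₀ + w) = (5 − z₀) − w = 7 − w.
f(z) = 1/(7 − w)^3 = (1/(7)^3) · (1 − w/(7))^{−3}.
By the binomial series (1−u)^{−3} = Σ_{n≥0} C(n+2, 2) u^n for |u|<1, with u = w/(7):
  c_n = C(n+2, 2) / (7)^(n+3).
  c_0 = 1/(7)^3 = 1/343.
  c_1 = 3/(7)^4 = 3/2401.
  c_2 = 6/(7)^5 = 6/16807.
The series is valid for |w/d| < 1, i.e. |z − z₀| < |d|.
Radius of convergence: R = |5 − z₀| = |7| = 7 (distance from z₀ to the singularity z = 5).

c_0 = 1/343, c_1 = 3/2401, c_2 = 6/16807; R = 7.


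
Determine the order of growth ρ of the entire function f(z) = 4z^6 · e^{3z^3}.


M(r) = max_{|z|=r} |4|·|z|^6·|e^{3z^3}| = 4·r^6 · e^{3r^3} (the factors attain their maxima compatibly on |z|=r). Then log M(r) = log 4 + 6·log r + 3r^3, dominated by the last term, so log log M(r) ~ 3·log r. The polynomial factor 4z^6 contributes only a log r term and does not affect the order. ρ = 3.
Therefore ρ = 3.

Order ρ = 3.


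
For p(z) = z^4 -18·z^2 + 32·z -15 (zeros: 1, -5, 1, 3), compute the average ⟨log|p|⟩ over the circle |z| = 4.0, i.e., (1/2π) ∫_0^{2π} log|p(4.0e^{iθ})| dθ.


Zeros: -5, 1, 1, 3; r = 4.0.
Inside |z| < r: 1, 1, 3. Outside (|z| ≥ r): -5.
p(0) = -15, so log|p(0)| = log(15) = 2.7081.
Apply Jensen: I(r) = log|p(0)| + Σ_k log(r/|z_k|), summed over zeros inside |z| < r.
  log(r/|z_k|) for z_k = 1: log(4.0/1) = 1.3863
  log(r/|z_k|) for z_k = 1: log(4.0/1) = 1.3863
  log(r/|z_k|) for z_k = 3: log(4.0/3) = 0.2877
  Outside zeros (-5) contribute nothing to the Jensen sum.
Sum over inside zeros: 3.0603.
I(r) = log|p(0)| + (inside sum) = 2.7081 + 3.0603 = 5.7683.
Note: since some zeros are outside |z| ≤ r, the simplified n·log(r) form does NOT apply — only the inside zeros contribute.

I(r) ≈ 5.7683.


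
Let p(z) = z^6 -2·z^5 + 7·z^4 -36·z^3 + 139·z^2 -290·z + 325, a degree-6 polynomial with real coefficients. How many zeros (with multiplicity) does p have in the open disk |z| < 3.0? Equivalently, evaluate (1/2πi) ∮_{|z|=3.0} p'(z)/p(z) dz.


The zeros of p are: (2 + 1i), (2 - 1i), (-2 + 3i), (-2 - 3i), (1 + 2i), (1 - 2i).
Their magnitudes are: 2.236, 2.236, 3.606, 3.606, 2.236, 2.236.
Zeros with |z| < R = 3.0: (2 + 1i), (2 - 1i), (1 + 2i), (1 - 2i).
Count = 4.
By the argument principle, (1/2πi) ∮_{|z|=R} p'(z)/p(z) dz equals exactly this count.

Number of zeros inside |z| < 3.0: 4.


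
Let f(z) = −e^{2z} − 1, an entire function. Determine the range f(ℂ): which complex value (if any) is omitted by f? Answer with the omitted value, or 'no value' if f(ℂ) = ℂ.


Little Picard bounds the complement of f(ℂ) to at most one point.
e^{2z} is never zero on ℂ, so -1·e^{2z} takes every value in ℂ ∖ {0}. Adding -1 shifts the range to ℂ ∖ {-1}. Thus f omits exactly the value -1.

Omitted value: -1.


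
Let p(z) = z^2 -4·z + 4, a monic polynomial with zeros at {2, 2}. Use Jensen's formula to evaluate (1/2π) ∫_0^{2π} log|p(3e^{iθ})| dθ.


Zeros: 2, 2; r = 3.
Inside |z| < r: 2, 2. Outside (|z| ≥ r): ∅.
p(0) = 4, so log|p(0)| = log(4) = 1.3863.
Apply Jensen: I(r) = log|p(0)| + Σ_k log(r/|z_k|), summed over zeros inside |z| < r.
  log(r/|z_k|) for z_k = 2: log(3/2) = 0.4055
  log(r/|z_k|) for z_k = 2: log(3/2) = 0.4055
Sum over inside zeros: 0.8109.
I(r) = log|p(0)| + (inside sum) = 1.3863 + 0.8109 = 2.1972.
Closed form (all zeros inside, monic): I(r) = n·log(r) = 2·log(3) = 2.1972. ✓

I(r) ≈ 2.1972.


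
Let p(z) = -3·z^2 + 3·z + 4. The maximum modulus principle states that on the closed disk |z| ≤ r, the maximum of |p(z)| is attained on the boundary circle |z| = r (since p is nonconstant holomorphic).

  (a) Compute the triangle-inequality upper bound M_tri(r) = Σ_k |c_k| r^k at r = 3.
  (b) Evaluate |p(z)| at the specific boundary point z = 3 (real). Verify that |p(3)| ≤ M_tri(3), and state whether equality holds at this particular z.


Coefficients: c_0 = 4, c_1 = 3, c_2 = -3. Radius r = 3.
Part (a). Triangle bound: M_tri(r) = Σ_k |c_k| r^k
  = |4|·3^0 + |3|·3^1 + |-3|·3^2
  = 4 + 9 + 27 = 40.
This bounds M(r) := max_{|z|=r} |p(z)| from above; equality holds iff all terms c_k z^k can be made to align in phase at a single z on |z|=r.
Part (b). At z = 3 (real, on the circle |z| = r):
  p(3) = (4)·3^0 + (3)·3^1 + (-3)·3^2 = -14.
  |p(3)| = 14.
Check: |p(3)| = 14 ≤ 40 = M_tri(3). ✓ Equality does not hold at z = 3 (the coefficients have mixed signs, so the terms do not all align in phase there).

M_tri(3) = 40; |p(3)| = 14; equality at z=3: no.
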